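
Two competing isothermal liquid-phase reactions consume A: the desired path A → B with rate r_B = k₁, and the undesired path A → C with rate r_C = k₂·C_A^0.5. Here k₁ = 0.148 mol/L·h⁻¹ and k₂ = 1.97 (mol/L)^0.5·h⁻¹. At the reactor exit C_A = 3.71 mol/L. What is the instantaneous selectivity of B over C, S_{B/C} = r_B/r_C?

S_{B/C} = r_B/r_C = (k₁)/(k₂·C_A^0.5) = (k₁/k₂)·C_A^-0.5.
= (0.148) / (1.97×3.710^0.5) = 0.1480/3.794 = 0.0390.

0.0390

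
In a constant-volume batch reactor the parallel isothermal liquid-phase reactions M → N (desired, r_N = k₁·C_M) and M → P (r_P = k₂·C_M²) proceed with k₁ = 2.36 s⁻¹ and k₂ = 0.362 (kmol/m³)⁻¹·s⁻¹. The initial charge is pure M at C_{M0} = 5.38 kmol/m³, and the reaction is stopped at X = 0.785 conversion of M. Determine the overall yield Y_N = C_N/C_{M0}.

C_M = C_{M0}(1−X) = 1.157 kmol/m³.
Along a PFR/batch, dC_N/dC_M = −r_N/(r_N+r_P) = −k₁/(k₁+k₂·C_M).
Integrating from C_{M0} to C_M: C_N = (2.36/0.362)·ln[(2.36+0.362·5.38)/(2.36+0.362·1.16)] = 6.519·ln(4.308/2.779) = 2.858 kmol/m³.
Y_N = C_N/C_{M0} = 2.858/5.38 = 0.531.

0.531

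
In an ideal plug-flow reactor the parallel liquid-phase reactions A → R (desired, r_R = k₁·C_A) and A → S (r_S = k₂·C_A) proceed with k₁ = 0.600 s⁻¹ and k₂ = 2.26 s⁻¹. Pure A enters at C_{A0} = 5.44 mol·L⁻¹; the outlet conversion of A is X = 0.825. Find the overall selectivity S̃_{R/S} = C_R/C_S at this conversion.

C_A = C_{A0}(1−X) = 0.9520 mol·L⁻¹.
Both paths are first order in A, so the instantaneous fraction to R is constant: dC_R/d(−C_A) = k₁/(k₁+k₂) = 0.2098.
C_R = 0.2098·(C_{A0}−C_A) = 0.2098×4.488 = 0.942 mol·L⁻¹.
C_S = (C_{A0}−C_A)−C_R = 3.546 mol·L⁻¹; S̃_{R/S} = 0.9415/3.546 = 0.265.

0.265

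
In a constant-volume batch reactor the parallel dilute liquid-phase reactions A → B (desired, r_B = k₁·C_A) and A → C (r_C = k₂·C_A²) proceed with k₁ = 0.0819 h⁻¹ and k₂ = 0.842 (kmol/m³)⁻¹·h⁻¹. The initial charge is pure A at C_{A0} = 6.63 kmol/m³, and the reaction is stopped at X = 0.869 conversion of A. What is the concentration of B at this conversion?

0.189 kmol/m³

C_A = C_{A0}(1−X) = 0.8685 kmol/m³.
Along a PFR/batch, dC_B/dC_A = −r_B/(r_B+r_C) = −k₁/(k₁+k₂·C_A).
Integrating from C_{A0} to C_A: C_B = (0.0819/0.842)·ln[(0.0819+0.842·6.63)/(0.0819+0.842·0.869)] = 0.09727·ln(5.664/0.8132) = 0.1888 kmol/m³.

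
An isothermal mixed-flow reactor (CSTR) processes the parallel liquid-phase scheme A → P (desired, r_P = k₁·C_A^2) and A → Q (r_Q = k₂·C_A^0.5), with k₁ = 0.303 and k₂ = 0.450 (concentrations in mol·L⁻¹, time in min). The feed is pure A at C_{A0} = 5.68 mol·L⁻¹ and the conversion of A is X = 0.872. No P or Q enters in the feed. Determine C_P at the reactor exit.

Exit C_A = C_{A0}(1−X) = 5.68×0.128 = 0.7270 mol·L⁻¹.
A CSTR operates uniformly at the exit composition, giving r_P = 0.1602 and r_Q = 0.3837 (each k·C_A^n at C_A = 0.7270).
Fraction of consumed A going to P: r_P/(r_P+r_Q) = 0.2945.
C_P = 0.2945·C_{A0}·X = 0.2945×5.68×0.872 = 1.46 mol·L⁻¹.

1.46 mol·L⁻¹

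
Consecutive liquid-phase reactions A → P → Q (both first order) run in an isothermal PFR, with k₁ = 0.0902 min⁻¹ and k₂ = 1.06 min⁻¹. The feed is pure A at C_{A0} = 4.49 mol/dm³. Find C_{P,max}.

0.304 mol/dm³

At the optimum, C_{P,max}/C_{A0} = (k₁/k₂)^[k₂/(k₂−k₁)].
= (0.0902/1.06)^(1.06/(1.06−0.0902)) = (0.08509)^(1.093) = 0.06767.
C_{P,max} = 0.06767×4.49 = 0.304 mol/dm³.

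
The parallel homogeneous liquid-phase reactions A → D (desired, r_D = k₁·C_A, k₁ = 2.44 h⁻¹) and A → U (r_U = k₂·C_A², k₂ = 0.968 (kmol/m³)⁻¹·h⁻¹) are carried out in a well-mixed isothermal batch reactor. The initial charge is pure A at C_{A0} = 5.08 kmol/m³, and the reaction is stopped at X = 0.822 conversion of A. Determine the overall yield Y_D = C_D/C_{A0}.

0.396

C_A = C_{A0}(1−X) = 0.9042 kmol/m³.
Along a PFR/batch, dC_D/dC_A = −r_D/(r_D+r_U) = −k₁/(k₁+k₂·C_A).
Integrating from C_{A0} to C_A: C_D = (2.44/0.968)·ln[(2.44+0.968·5.08)/(2.44+0.968·0.904)] = 2.521·ln(7.357/3.315) = 2.009 kmol/m³.
Y_D = C_D/C_{A0} = 2.009/5.08 = 0.396.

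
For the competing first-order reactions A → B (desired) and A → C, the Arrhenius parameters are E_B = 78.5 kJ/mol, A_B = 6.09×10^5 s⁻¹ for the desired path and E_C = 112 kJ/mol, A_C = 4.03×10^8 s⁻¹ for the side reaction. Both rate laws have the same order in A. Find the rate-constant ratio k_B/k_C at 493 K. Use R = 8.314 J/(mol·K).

5.36

Since both paths have the same order in A, the concentration cancels and S_{B/C} = k_B/k_C = (A_B/A_C)·exp[(E_C−E_B)/(RT)].
(E_C−E_B)/(RT) = (112−78.5)×10³/(8.314×493) = 33500/4099 = 8.173.
k_B/k_C = (6.09×10^5/4.03×10^8)·exp(8.173) = 0.001511 × 3544 = 5.36.
Since E_B < E_C, lowering the temperature improves selectivity toward B.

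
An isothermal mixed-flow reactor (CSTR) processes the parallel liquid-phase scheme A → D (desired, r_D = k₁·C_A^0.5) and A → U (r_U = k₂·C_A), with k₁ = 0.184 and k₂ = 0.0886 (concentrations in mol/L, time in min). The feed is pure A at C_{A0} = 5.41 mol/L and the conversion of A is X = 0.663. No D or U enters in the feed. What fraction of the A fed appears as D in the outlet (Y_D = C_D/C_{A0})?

0.402

Exit C_A = C_{A0}(1−X) = 5.41×0.337 = 1.823 mol/L.
Rates in a CSTR are evaluated at the outlet concentration: r_D = 0.184×1.823^0.5 = 0.2484, r_U = 0.0886×1.823 = 0.1615.
Fraction of consumed A going to D: r_D/(r_D+r_U) = 0.6060.
C_D = 0.6060·C_{A0}·X = 0.6060×5.41×0.663 = 2.17 mol/L; Y_D = C_D/C_{A0} = 0.402.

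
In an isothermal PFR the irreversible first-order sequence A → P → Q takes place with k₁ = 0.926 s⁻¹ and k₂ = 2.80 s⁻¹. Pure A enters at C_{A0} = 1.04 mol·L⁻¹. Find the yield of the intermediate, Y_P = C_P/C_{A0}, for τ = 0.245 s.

0.145

The intermediate concentration in a first-order A→B→C sequence is C_P = k₁C_{A0}(e^(−k₁τ) − e^(−k₂τ))/(k₂−k₁).
e^(−k₁τ) = e^(−0.926×0.245) = e^(−0.2269) = 0.7970; e^(−k₂τ) = e^(−0.6860) = 0.5036.
C_P = 0.926×1.04/(2.80−0.926) × (0.7970−0.5036) = 0.5139×0.2934 = 0.1508 mol·L⁻¹.
Y_P = C_P/C_{A0} = 0.1508/1.04 = 0.145.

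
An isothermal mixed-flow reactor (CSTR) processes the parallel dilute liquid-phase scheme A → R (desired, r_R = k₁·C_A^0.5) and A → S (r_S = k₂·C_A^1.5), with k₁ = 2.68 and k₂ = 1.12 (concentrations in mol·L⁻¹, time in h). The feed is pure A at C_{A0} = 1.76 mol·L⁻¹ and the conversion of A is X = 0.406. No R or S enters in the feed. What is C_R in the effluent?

Exit C_A = C_{A0}(1−X) = 1.76×0.594 = 1.045 mol·L⁻¹.
A CSTR operates uniformly at the exit composition, giving r_R = 2.740 and r_S = 1.197 (each k·C_A^n at C_A = 1.045).
Fraction of consumed A going to R: r_R/(r_R+r_S) = 0.6959.
C_R = 0.6959·C_{A0}·X = 0.6959×1.76×0.406 = 0.497 mol·L⁻¹.

0.497 mol·L⁻¹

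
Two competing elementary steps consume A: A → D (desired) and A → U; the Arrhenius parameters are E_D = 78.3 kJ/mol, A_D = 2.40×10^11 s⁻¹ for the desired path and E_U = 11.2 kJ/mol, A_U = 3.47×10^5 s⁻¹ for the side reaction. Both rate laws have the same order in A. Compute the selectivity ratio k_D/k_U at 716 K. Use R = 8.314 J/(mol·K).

With equal orders, S_{D/U} = k_D/k_U = (A_D/A_U)·exp[(E_U−E_D)/(RT)].
(E_U−E_D)/(RT) = (11.2−78.3)×10³/(8.314×716) = -67100/5953 = -11.27.
k_D/k_U = (2.40×10^11/3.47×10^5)·exp(-11.27) = 6.916×10^5 × 1.272×10^-5 = 8.80.
Since E_D > E_U, raising the temperature improves selectivity toward D.

8.80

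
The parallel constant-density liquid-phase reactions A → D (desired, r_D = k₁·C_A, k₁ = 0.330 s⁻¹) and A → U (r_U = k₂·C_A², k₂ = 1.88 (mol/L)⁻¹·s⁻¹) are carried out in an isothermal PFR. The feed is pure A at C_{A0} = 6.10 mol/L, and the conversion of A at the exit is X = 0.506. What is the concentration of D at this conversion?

0.119 mol/L

C_A = C_{A0}(1−X) = 3.013 mol/L.
Along a PFR/batch, dC_D/dC_A = −r_D/(r_D+r_U) = −k₁/(k₁+k₂·C_A).
Integrating from C_{A0} to C_A: C_D = (0.330/1.88)·ln[(0.330+1.88·6.10)/(0.330+1.88·3.01)] = 0.1755·ln(11.80/5.995) = 0.1188 mol/L.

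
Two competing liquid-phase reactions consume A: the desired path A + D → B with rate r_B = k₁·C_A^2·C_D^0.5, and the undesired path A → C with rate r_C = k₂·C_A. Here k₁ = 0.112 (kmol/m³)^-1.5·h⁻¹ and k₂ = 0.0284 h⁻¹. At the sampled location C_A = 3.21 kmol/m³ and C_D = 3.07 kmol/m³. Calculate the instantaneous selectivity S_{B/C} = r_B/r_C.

22.2

S_{B/C} = r_B/r_C = (k₁·C_A^2·C_D^0.5)/(k₂·C_A) = (k₁/k₂)·C_A·C_D^0.5.
= (0.112×3.210^2×3.070^0.5) / (0.0284×3.210) = 2.022/0.09116 = 22.2.
Since the desired path is higher order in A, keeping C_A high (PFR or concentrated feed) favours B.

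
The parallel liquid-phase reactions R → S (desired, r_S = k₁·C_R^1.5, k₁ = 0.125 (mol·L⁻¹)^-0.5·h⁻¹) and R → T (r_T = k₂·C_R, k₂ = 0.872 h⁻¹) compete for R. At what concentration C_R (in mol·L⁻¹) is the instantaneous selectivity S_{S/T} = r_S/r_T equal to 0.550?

14.7 mol·L⁻¹

S_{S/T} = (k₁/k₂)·C_R^0.5 ⇒ C_R = (S·k₂/k₁)^(2).
= (0.550×0.872/0.125)^(2) = (3.837)^(2) = 14.7 mol·L⁻¹.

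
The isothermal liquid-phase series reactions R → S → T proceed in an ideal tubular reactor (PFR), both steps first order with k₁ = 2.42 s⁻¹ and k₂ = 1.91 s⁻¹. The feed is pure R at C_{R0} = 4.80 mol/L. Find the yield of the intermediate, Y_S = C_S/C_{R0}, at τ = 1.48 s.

0.149

The intermediate concentration in a first-order A→B→C sequence is C_S = k₁C_{R0}(e^(−k₁τ) − e^(−k₂τ))/(k₂−k₁).
e^(−k₁τ) = e^(−2.42×1.48) = e^(−3.582) = 0.02783; e^(−k₂τ) = e^(−2.827) = 0.05920.
C_S = 2.42×4.80/(1.91−2.42) × (0.02783−0.05920) = (-22.78)×(-0.03137) = 0.7145 mol/L.
Y_S = C_S/C_{R0} = 0.7145/4.80 = 0.149.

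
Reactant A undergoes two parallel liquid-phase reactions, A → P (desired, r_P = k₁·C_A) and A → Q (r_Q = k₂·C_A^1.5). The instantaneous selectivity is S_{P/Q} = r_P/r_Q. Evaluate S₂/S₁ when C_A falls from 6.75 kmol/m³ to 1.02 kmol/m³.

S_{P/Q} = (k₁/k₂)·C_A^-0.5, so S₂/S₁ = (C_{A,2}/C_{A,1})^-0.5.
= (1.02/6.75)^(-0.5) = (0.1511)^(-0.5) = 2.57.
Selectivity toward P rises as C_A falls — low-concentration operation is favoured.

2.57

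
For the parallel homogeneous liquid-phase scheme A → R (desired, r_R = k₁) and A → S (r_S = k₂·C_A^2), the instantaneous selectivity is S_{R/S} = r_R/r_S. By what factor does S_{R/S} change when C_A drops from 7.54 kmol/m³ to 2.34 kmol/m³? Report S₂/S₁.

S_{R/S} = (k₁/k₂)·C_A^-2, so S₂/S₁ = (C_{A,2}/C_{A,1})^-2.
= (2.34/7.54)^(-2) = (0.3103)^(-2) = 10.4.

10.4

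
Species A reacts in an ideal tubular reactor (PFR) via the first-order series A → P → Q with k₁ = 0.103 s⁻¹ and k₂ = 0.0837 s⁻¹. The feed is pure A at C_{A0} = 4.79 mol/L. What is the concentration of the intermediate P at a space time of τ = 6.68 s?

Solving the coupled first-order balances gives C_P(τ) = [k₁/(k₂−k₁)]·C_{A0}·(e^(−k₁τ) − e^(−k₂τ)).
e^(−k₁τ) = e^(−0.103×6.68) = e^(−0.6880) = 0.5026; e^(−k₂τ) = e^(−0.5591) = 0.5717.
C_P = 0.103×4.79/(0.0837−0.103) × (0.5026−0.5717) = (-25.56)×(-0.06915) = 1.768 mol/L.

1.77 mol/L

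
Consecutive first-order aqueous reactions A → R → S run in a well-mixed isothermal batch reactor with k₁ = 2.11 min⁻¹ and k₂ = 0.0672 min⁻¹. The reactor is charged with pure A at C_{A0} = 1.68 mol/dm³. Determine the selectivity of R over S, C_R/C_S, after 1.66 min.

11.6

The intermediate concentration in a first-order A→B→C sequence is C_R = k₁C_{A0}(e^(−k₁t) − e^(−k₂t))/(k₂−k₁).
e^(−k₁t) = e^(−2.11×1.66) = e^(−3.503) = 0.03012; e^(−k₂t) = e^(−0.1116) = 0.8944.
C_R = 2.11×1.68/(0.0672−2.11) × (0.03012−0.8944) = (-1.735)×(-0.8643) = 1.500 mol/dm³.
C_A = C_{A0}e^(−k₁t) = 0.05060 mol/dm³, so C_S = C_{A0}−C_A−C_R = 0.1296 mol/dm³; C_R/C_S = 11.6.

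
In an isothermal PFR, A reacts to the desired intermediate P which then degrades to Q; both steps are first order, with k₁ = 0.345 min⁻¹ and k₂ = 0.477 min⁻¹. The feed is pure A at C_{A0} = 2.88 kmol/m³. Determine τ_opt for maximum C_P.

For first-order series the maximum of C_P occurs at τ_opt = ln(k₂/k₁)/(k₂−k₁).
= ln(0.477/0.345)/(0.477−0.345) = ln(1.383)/0.1320 = 0.3240/0.1320 = 2.45 min.

2.45 min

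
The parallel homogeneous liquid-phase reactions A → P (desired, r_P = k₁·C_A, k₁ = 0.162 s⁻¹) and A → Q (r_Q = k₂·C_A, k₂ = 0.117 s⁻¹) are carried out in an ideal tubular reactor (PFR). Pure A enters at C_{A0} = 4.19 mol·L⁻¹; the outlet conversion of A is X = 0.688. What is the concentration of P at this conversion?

C_A = C_{A0}(1−X) = 1.307 mol·L⁻¹.
Both paths are first order in A, so the instantaneous fraction to P is constant: dC_P/d(−C_A) = k₁/(k₁+k₂) = 0.5806.
C_P = 0.5806·(C_{A0}−C_A) = 0.5806×2.883 = 1.67 mol·L⁻¹.

1.67 mol·L⁻¹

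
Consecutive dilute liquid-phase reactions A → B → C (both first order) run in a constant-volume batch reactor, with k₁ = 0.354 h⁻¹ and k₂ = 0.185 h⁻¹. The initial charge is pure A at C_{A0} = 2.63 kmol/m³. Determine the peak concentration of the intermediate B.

Evaluating C_B at t_opt = ln(k₂/k₁)/(k₂−k₁) gives C_{B,max}/C_{A0} = (k₁/k₂)^[k₂/(k₂−k₁)].
= (0.354/0.185)^(0.185/(0.185−0.354)) = (1.914)^(-1.095) = 0.4915.
C_{B,max} = 0.4915×2.63 = 1.29 kmol/m³.

1.29 kmol/m³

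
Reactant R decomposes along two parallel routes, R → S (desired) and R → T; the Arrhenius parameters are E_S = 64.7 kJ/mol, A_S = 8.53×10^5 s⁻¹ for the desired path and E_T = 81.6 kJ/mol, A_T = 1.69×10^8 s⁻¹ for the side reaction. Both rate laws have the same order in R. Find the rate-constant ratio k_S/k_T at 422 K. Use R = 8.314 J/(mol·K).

k_S/k_T = (A_S/A_T)·exp[−(E_S−E_T)/(RT)] = (A_S/A_T)·exp[(E_T−E_S)/(RT)].
(E_T−E_S)/(RT) = (81.6−64.7)×10³/(8.314×422) = 16900/3509 = 4.817.
k_S/k_T = (8.53×10^5/1.69×10^8)·exp(4.817) = 0.005047 × 123.6 = 0.624.
Since E_S < E_T, lowering the temperature improves selectivity toward S.

0.624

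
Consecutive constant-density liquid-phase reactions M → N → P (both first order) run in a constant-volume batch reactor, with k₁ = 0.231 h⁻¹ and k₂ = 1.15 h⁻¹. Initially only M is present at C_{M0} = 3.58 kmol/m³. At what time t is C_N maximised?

1.75 h

Setting dC_N/dt = 0 gives t_opt = ln(k₂/k₁)/(k₂−k₁).
= ln(1.15/0.231)/(1.15−0.231) = ln(4.978)/0.9190 = 1.605/0.9190 = 1.75 h.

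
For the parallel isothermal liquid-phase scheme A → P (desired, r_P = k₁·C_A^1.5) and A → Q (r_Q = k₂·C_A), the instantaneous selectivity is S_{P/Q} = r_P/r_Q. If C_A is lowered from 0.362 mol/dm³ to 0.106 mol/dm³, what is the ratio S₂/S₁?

0.541

S_{P/Q} = (k₁/k₂)·C_A^0.5, so S₂/S₁ = (C_{A,2}/C_{A,1})^0.5.
= (0.106/0.362)^0.5 = (0.2928)^0.5 = 0.541.
Selectivity toward P falls as C_A falls — high-concentration operation is favoured.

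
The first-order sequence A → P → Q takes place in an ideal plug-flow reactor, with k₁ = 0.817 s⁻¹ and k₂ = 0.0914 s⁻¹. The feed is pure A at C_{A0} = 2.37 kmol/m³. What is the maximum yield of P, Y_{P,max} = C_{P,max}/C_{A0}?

0.759

For a first-order series the maximum intermediate yield is C_{P,max}/C_{A0} = (k₁/k₂)^[k₂/(k₂−k₁)].
= (0.817/0.0914)^(0.0914/(0.0914−0.817)) = (8.939)^(-0.1260) = 0.7589.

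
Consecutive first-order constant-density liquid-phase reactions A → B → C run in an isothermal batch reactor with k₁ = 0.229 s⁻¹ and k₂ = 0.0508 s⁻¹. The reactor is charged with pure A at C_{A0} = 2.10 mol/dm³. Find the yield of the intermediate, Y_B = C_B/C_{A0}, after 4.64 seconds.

The intermediate concentration in a first-order A→B→C sequence is C_B = k₁C_{A0}(e^(−k₁t) − e^(−k₂t))/(k₂−k₁).
e^(−k₁t) = e^(−0.229×4.64) = e^(−1.063) = 0.3456; e^(−k₂t) = e^(−0.2357) = 0.7900.
C_B = 0.229×2.10/(0.0508−0.229) × (0.3456−0.7900) = (-2.699)×(-0.4444) = 1.199 mol/dm³.
Y_B = C_B/C_{A0} = 1.199/2.10 = 0.571.

0.571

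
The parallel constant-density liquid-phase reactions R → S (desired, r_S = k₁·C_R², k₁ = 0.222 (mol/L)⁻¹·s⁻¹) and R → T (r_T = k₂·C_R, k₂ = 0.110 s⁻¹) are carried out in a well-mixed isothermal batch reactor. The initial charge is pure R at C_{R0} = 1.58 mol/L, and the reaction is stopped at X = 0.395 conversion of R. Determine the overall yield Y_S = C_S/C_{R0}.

0.283

C_R = C_{R0}(1−X) = 0.9559 mol/L.
Along a PFR/batch, dC_T/dC_R = −r_T/(r_S+r_T) = −k₂/(k₂+k₁·C_R).
Integrating from C_{R0} to C_R: C_T = (0.110/0.222)·ln[(0.110+0.222·1.58)/(0.110+0.222·0.956)] = 0.4955·ln(0.4608/0.3222) = 0.1772 mol/L.
Then C_S = (C_{R0}−C_R) − C_T = 0.6241 − 0.1772 = 0.4469 mol/L.
Y_S = C_S/C_{R0} = 0.4469/1.58 = 0.283.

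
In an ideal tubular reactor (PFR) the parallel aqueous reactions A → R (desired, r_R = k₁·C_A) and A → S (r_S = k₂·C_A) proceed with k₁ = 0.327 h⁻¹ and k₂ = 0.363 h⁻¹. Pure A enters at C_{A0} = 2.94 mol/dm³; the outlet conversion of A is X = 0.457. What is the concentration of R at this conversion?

0.637 mol/dm³

C_A = C_{A0}(1−X) = 1.596 mol/dm³.
Both paths are first order in A, so the instantaneous fraction to R is constant: dC_R/d(−C_A) = k₁/(k₁+k₂) = 0.4739.
C_R = 0.4739·(C_{A0}−C_A) = 0.4739×1.344 = 0.637 mol/dm³.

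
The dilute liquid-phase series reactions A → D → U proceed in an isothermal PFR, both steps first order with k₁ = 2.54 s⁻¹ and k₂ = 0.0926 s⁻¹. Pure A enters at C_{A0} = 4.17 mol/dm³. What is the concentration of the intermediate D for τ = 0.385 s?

The intermediate concentration in a first-order A→B→C sequence is C_D = k₁C_{A0}(e^(−k₁τ) − e^(−k₂τ))/(k₂−k₁).
e^(−k₁τ) = e^(−2.54×0.385) = e^(−0.9779) = 0.3761; e^(−k₂τ) = e^(−0.03565) = 0.9650.
C_D = 2.54×4.17/(0.0926−2.54) × (0.3761−0.9650) = (-4.328)×(-0.5889) = 2.549 mol/dm³.

2.55 mol/dm³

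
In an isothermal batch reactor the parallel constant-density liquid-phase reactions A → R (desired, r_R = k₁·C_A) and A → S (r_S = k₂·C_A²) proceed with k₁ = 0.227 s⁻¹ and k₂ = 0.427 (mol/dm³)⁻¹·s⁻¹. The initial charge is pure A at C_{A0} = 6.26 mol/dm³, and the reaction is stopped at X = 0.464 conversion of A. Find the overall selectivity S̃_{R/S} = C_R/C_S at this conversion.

C_A = C_{A0}(1−X) = 3.355 mol/dm³.
Along a PFR/batch, dC_R/dC_A = −r_R/(r_R+r_S) = −k₁/(k₁+k₂·C_A).
Integrating from C_{A0} to C_A: C_R = (0.227/0.427)·ln[(0.227+0.427·6.26)/(0.227+0.427·3.36)] = 0.5316·ln(2.900/1.660) = 0.2967 mol/dm³.
C_S = (C_{A0}−C_A)−C_R = 2.608 mol/dm³; S̃_{R/S} = 0.2967/2.608 = 0.114.

0.114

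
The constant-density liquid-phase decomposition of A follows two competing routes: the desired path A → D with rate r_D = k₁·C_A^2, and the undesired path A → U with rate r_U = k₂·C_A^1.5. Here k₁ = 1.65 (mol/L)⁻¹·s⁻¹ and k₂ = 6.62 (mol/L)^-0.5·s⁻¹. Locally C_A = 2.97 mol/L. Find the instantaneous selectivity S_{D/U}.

0.430

S_{D/U} = r_D/r_U = (k₁·C_A^2)/(k₂·C_A^1.5) = (k₁/k₂)·C_A^0.5.
= (1.65×2.970^2) / (6.62×2.970^1.5) = 14.55/33.88 = 0.430.
Since the desired path is higher order in A, keeping C_A high (PFR or concentrated feed) favours D.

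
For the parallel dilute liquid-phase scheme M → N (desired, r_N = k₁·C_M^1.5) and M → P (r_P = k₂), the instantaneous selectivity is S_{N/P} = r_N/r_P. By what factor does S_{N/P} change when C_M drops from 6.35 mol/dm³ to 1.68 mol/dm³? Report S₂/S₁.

S_{N/P} = (k₁/k₂)·C_M^1.5, so S₂/S₁ = (C_{M,2}/C_{M,1})^1.5.
= (1.68/6.35)^1.5 = (0.2646)^1.5 = 0.136.

0.136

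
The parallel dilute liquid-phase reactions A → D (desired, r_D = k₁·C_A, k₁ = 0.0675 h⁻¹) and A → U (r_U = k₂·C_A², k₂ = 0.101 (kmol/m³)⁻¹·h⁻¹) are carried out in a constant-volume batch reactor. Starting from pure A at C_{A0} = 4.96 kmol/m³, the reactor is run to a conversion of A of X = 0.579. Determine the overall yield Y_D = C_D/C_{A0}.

0.0962

C_A = C_{A0}(1−X) = 2.088 kmol/m³.
Along a PFR/batch, dC_D/dC_A = −r_D/(r_D+r_U) = −k₁/(k₁+k₂·C_A).
Integrating from C_{A0} to C_A: C_D = (0.0675/0.101)·ln[(0.0675+0.101·4.96)/(0.0675+0.101·2.09)] = 0.6683·ln(0.5685/0.2784) = 0.4771 kmol/m³.
Y_D = C_D/C_{A0} = 0.4771/4.96 = 0.0962.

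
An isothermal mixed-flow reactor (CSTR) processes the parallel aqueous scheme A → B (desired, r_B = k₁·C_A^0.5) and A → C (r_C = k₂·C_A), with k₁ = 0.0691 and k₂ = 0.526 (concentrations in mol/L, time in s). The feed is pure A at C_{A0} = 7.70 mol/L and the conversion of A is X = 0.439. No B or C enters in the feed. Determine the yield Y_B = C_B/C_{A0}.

Exit C_A = C_{A0}(1−X) = 7.70×0.561 = 4.320 mol/L.
Rates in a CSTR are evaluated at the outlet concentration: r_B = 0.0691×4.320^0.5 = 0.1436, r_C = 0.526×4.320 = 2.272.
Fraction of consumed A going to B: r_B/(r_B+r_C) = 0.05945.
C_B = 0.05945·C_{A0}·X = 0.05945×7.70×0.439 = 0.201 mol/L; Y_B = C_B/C_{A0} = 0.0261.

0.0261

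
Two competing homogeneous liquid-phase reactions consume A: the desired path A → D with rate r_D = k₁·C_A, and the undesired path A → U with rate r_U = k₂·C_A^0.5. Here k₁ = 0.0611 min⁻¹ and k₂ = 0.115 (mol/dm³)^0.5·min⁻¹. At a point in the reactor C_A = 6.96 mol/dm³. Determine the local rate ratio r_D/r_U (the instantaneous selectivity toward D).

1.40

S_{D/U} = r_D/r_U = (k₁·C_A)/(k₂·C_A^0.5) = (k₁/k₂)·C_A^0.5.
= (0.0611×6.960) / (0.115×6.960^0.5) = 0.4253/0.3034 = 1.40.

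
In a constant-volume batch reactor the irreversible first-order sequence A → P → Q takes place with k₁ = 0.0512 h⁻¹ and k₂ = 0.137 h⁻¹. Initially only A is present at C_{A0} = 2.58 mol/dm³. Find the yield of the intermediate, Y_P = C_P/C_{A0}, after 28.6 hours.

0.126

Solving the coupled first-order balances gives C_P(t) = [k₁/(k₂−k₁)]·C_{A0}·(e^(−k₁t) − e^(−k₂t)).
e^(−k₁t) = e^(−0.0512×28.6) = e^(−1.464) = 0.2312; e^(−k₂t) = e^(−3.918) = 0.01988.
C_P = 0.0512×2.58/(0.137−0.0512) × (0.2312−0.01988) = 1.540×0.2114 = 0.3254 mol/dm³.
Y_P = C_P/C_{A0} = 0.3254/2.58 = 0.126.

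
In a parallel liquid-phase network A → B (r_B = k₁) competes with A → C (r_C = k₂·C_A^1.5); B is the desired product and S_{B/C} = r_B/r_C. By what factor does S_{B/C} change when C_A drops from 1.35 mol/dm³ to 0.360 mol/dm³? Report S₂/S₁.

7.26

S_{B/C} = (k₁/k₂)·C_A^-1.5, so S₂/S₁ = (C_{A,2}/C_{A,1})^-1.5.
= (0.360/1.35)^(-1.5) = (0.2667)^(-1.5) = 7.26.
Selectivity toward B rises as C_A falls — low-concentration operation is favoured.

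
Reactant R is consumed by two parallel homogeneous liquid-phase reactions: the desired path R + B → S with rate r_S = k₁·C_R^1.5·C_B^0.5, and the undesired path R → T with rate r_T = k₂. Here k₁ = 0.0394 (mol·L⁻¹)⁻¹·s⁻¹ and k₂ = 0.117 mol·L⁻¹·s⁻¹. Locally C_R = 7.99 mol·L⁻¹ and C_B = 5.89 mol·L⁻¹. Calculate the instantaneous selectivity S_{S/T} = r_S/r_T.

18.5

S_{S/T} = r_S/r_T = (k₁·C_R^1.5·C_B^0.5)/(k₂) = (k₁/k₂)·C_R^1.5·C_B^0.5.
= (0.0394×7.990^1.5×5.890^0.5) / (0.117) = 2.160/0.1170 = 18.5.
Since the desired path is higher order in R, keeping C_R high (PFR or concentrated feed) favours S.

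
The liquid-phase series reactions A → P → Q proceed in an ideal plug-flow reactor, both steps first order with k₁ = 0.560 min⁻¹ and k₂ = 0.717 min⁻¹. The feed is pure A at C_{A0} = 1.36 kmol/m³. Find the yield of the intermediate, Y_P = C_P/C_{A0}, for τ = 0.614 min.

0.232

For first-order series with pure A initially, C_P(τ) = k₁C_{A0}/(k₂−k₁)·(e^(−k₁τ) − e^(−k₂τ)).
e^(−k₁τ) = e^(−0.560×0.614) = e^(−0.3438) = 0.7090; e^(−k₂τ) = e^(−0.4402) = 0.6439.
C_P = 0.560×1.36/(0.717−0.560) × (0.7090−0.6439) = 4.851×0.06516 = 0.3161 kmol/m³.
Y_P = C_P/C_{A0} = 0.3161/1.36 = 0.232.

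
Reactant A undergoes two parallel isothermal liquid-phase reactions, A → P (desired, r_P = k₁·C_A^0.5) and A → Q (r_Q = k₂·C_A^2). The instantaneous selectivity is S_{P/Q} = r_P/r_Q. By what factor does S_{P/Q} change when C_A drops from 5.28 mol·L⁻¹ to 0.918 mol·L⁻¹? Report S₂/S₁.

S_{P/Q} = (k₁/k₂)·C_A^-1.5, so S₂/S₁ = (C_{A,2}/C_{A,1})^-1.5.
= (0.918/5.28)^(-1.5) = (0.1739)^(-1.5) = 13.8.
Selectivity toward P rises as C_A falls — low-concentration operation is favoured.

13.8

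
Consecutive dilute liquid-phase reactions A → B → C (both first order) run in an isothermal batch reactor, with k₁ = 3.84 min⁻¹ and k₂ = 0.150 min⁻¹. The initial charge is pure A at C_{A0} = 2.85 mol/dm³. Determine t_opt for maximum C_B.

0.879 min

For first-order series the maximum of C_B occurs at t_opt = ln(k₂/k₁)/(k₂−k₁).
= ln(0.150/3.84)/(0.150−3.84) = ln(0.03906)/-3.690 = -3.243/-3.690 = 0.879 min.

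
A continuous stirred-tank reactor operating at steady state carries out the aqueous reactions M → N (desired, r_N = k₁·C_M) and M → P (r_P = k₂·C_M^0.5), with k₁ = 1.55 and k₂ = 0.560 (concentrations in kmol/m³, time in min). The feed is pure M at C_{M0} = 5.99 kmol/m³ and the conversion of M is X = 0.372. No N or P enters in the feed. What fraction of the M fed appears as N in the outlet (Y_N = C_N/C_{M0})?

Exit C_M = C_{M0}(1−X) = 5.99×0.628 = 3.762 kmol/m³.
In a CSTR the entire volume is at exit conditions, so r_N = 1.55×3.762 = 5.831 and r_P = 0.560×3.762^0.5 = 1.086.
Fraction of consumed M going to N: r_N/(r_N+r_P) = 0.8430.
C_N = 0.8430·C_{M0}·X = 0.8430×5.99×0.372 = 1.88 kmol/m³; Y_N = C_N/C_{M0} = 0.314.

0.314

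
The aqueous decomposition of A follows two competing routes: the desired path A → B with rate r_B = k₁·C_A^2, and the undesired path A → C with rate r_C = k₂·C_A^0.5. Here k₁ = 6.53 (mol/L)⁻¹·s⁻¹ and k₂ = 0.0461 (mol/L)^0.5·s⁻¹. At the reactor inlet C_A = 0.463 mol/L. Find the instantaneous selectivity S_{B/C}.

S_{B/C} = r_B/r_C = (k₁·C_A^2)/(k₂·C_A^0.5) = (k₁/k₂)·C_A^1.5.
= (6.53×0.4630^2) / (0.0461×0.4630^0.5) = 1.400/0.03137 = 44.6.
Since the desired path is higher order in A, keeping C_A high (PFR or concentrated feed) favours B.

44.6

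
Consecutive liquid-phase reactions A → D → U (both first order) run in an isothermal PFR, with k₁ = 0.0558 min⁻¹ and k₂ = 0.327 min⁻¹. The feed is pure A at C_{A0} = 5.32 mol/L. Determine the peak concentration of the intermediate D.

0.631 mol/L

For a first-order series the maximum intermediate yield is C_{D,max}/C_{A0} = (k₁/k₂)^[k₂/(k₂−k₁)].
= (0.0558/0.327)^(0.327/(0.327−0.0558)) = (0.1706)^(1.206) = 0.1186.
C_{D,max} = 0.1186×5.32 = 0.631 mol/L.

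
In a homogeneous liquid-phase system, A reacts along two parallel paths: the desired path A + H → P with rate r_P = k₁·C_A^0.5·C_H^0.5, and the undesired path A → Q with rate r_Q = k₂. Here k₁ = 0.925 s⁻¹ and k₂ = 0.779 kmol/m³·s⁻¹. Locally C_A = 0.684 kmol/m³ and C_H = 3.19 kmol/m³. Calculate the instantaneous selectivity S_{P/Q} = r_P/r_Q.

S_{P/Q} = r_P/r_Q = (k₁·C_A^0.5·C_H^0.5)/(k₂) = (k₁/k₂)·C_A^0.5·C_H^0.5.
= (0.925×0.6840^0.5×3.190^0.5) / (0.779) = 1.366/0.7790 = 1.75.

1.75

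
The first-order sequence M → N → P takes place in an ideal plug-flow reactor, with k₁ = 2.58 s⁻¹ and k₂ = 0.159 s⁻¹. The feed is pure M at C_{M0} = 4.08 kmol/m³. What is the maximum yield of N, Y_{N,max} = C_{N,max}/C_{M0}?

0.833

For a first-order series the maximum intermediate yield is C_{N,max}/C_{M0} = (k₁/k₂)^[k₂/(k₂−k₁)].
= (2.58/0.159)^(0.159/(0.159−2.58)) = (16.23)^(-0.06568) = 0.8328.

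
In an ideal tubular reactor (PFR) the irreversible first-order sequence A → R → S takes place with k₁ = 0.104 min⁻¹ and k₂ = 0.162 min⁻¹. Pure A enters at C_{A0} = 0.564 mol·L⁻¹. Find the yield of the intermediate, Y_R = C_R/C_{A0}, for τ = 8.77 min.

The intermediate concentration in a first-order A→B→C sequence is C_R = k₁C_{A0}(e^(−k₁τ) − e^(−k₂τ))/(k₂−k₁).
e^(−k₁τ) = e^(−0.104×8.77) = e^(−0.9121) = 0.4017; e^(−k₂τ) = e^(−1.421) = 0.2415.
C_R = 0.104×0.564/(0.162−0.104) × (0.4017−0.2415) = 1.011×0.1602 = 0.1620 mol·L⁻¹.
Y_R = C_R/C_{A0} = 0.1620/0.564 = 0.287.

0.287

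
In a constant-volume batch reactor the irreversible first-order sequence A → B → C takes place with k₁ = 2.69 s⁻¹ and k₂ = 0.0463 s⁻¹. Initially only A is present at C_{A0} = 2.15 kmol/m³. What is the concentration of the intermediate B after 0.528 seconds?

The intermediate concentration in a first-order A→B→C sequence is C_B = k₁C_{A0}(e^(−k₁t) − e^(−k₂t))/(k₂−k₁).
e^(−k₁t) = e^(−2.69×0.528) = e^(−1.420) = 0.2416; e^(−k₂t) = e^(−0.02445) = 0.9758.
C_B = 2.69×2.15/(0.0463−2.69) × (0.2416−0.9758) = (-2.188)×(-0.7342) = 1.606 kmol/m³.

1.61 kmol/m³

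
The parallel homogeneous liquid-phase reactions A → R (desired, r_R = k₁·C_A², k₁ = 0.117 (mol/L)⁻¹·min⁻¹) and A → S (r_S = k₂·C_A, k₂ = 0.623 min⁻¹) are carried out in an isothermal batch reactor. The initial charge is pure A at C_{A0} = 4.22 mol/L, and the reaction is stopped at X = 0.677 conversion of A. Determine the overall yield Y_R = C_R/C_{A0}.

C_A = C_{A0}(1−X) = 1.363 mol/L.
Along a PFR/batch, dC_S/dC_A = −r_S/(r_R+r_S) = −k₂/(k₂+k₁·C_A).
Integrating from C_{A0} to C_A: C_S = (0.623/0.117)·ln[(0.623+0.117·4.22)/(0.623+0.117·1.36)] = 5.325·ln(1.117/0.7825) = 1.894 mol/L.
Then C_R = (C_{A0}−C_A) − C_S = 2.857 − 1.894 = 0.9629 mol/L.
Y_R = C_R/C_{A0} = 0.9629/4.22 = 0.228.

0.228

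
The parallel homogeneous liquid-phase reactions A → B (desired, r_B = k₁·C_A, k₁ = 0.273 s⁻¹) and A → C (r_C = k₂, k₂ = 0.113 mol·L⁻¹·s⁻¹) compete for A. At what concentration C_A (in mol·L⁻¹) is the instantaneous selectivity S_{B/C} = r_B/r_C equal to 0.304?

S_{B/C} = (k₁/k₂)·C_A ⇒ C_A = S·k₂/k₁.
= 0.304×0.113/0.273 = 0.126 mol·L⁻¹.

0.126 mol·L⁻¹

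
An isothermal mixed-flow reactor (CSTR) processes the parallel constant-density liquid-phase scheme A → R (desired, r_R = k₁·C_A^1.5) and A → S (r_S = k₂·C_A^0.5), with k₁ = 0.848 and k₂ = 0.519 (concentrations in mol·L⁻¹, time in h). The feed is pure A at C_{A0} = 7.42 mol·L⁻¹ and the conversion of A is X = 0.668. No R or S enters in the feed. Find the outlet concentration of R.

Exit C_A = C_{A0}(1−X) = 7.42×0.332 = 2.463 mol·L⁻¹.
Rates in a CSTR are evaluated at the outlet concentration: r_R = 0.848×2.463^1.5 = 3.279, r_S = 0.519×2.463^0.5 = 0.8146.
Fraction of consumed A going to R: r_R/(r_R+r_S) = 0.8010.
C_R = 0.8010·C_{A0}·X = 0.8010×7.42×0.668 = 3.97 mol·L⁻¹.

3.97 mol·L⁻¹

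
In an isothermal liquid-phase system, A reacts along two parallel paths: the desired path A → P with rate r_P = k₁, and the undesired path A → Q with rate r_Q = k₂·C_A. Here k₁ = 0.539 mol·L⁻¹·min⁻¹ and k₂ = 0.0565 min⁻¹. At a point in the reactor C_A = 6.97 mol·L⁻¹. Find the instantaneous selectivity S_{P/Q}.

S_{P/Q} = r_P/r_Q = (k₁)/(k₂·C_A) = (k₁/k₂)·C_A⁻¹.
= (0.539) / (0.0565×6.970) = 0.5390/0.3938 = 1.37.

1.37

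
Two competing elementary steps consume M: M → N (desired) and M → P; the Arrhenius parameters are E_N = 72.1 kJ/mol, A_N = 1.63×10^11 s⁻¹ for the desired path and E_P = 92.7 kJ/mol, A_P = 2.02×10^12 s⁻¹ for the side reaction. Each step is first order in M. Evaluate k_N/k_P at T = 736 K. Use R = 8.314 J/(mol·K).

2.34

With equal orders, S_{N/P} = k_N/k_P = (A_N/A_P)·exp[(E_P−E_N)/(RT)].
(E_P−E_N)/(RT) = (92.7−72.1)×10³/(8.314×736) = 20600/6119 = 3.367.
k_N/k_P = (1.63×10^11/2.02×10^12)·exp(3.367) = 0.08069 × 28.98 = 2.34.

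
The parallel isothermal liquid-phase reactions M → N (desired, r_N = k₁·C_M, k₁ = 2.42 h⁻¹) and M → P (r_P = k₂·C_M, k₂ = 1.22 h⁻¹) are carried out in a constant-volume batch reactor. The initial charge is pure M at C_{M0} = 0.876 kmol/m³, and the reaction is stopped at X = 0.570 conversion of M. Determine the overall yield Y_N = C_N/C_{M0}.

0.379

C_M = C_{M0}(1−X) = 0.3767 kmol/m³.
Both paths are first order in M, so the instantaneous fraction to N is constant: dC_N/d(−C_M) = k₁/(k₁+k₂) = 0.6648.
C_N = 0.6648·(C_{M0}−C_M) = 0.6648×0.4993 = 0.332 kmol/m³.
Y_N = C_N/C_{M0} = 0.3320/0.876 = 0.379.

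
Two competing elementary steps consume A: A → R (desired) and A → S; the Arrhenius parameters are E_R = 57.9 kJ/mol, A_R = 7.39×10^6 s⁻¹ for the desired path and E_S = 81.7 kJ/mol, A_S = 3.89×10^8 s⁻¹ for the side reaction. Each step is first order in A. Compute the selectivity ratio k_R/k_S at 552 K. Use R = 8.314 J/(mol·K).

Since both paths have the same order in A, the concentration cancels and S_{R/S} = k_R/k_S = (A_R/A_S)·exp[(E_S−E_R)/(RT)].
(E_S−E_R)/(RT) = (81.7−57.9)×10³/(8.314×552) = 23800/4589 = 5.186.
k_R/k_S = (7.39×10^6/3.89×10^8)·exp(5.186) = 0.01900 × 178.7 = 3.40.

3.40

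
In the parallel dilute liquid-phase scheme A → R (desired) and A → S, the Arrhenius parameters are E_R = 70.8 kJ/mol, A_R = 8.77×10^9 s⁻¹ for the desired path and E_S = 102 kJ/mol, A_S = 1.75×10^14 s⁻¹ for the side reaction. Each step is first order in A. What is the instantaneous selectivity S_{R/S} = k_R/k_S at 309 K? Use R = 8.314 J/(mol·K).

9.43

Since both paths have the same order in A, the concentration cancels and S_{R/S} = k_R/k_S = (A_R/A_S)·exp[(E_S−E_R)/(RT)].
(E_S−E_R)/(RT) = (102−70.8)×10³/(8.314×309) = 31200/2569 = 12.14.
k_R/k_S = (8.77×10^9/1.75×10^14)·exp(12.14) = 5.011×10^-5 × 1.881×10^5 = 9.43.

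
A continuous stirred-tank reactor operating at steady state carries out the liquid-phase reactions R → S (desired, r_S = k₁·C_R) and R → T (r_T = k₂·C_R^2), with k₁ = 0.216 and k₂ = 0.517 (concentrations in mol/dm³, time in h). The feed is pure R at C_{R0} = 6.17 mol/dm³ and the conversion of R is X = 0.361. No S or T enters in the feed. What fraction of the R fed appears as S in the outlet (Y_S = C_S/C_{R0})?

0.0346

Exit C_R = C_{R0}(1−X) = 6.17×0.639 = 3.943 mol/dm³.
Rates in a CSTR are evaluated at the outlet concentration: r_S = 0.216×3.943 = 0.8516, r_T = 0.517×3.943^2 = 8.036.
Fraction of consumed R going to S: r_S/(r_S+r_T) = 0.09582.
C_S = 0.09582·C_{R0}·X = 0.09582×6.17×0.361 = 0.213 mol/dm³; Y_S = C_S/C_{R0} = 0.0346.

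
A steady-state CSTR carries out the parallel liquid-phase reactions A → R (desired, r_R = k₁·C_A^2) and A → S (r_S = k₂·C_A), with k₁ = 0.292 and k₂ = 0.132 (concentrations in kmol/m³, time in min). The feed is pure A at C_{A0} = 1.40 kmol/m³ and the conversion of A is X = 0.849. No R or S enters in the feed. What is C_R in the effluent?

0.379 kmol/m³

Exit C_A = C_{A0}(1−X) = 1.40×0.151 = 0.2114 kmol/m³.
A CSTR operates uniformly at the exit composition, giving r_R = 0.01305 and r_S = 0.02790 (each k·C_A^n at C_A = 0.2114).
Fraction of consumed A going to R: r_R/(r_R+r_S) = 0.3186.
C_R = 0.3186·C_{A0}·X = 0.3186×1.40×0.849 = 0.379 kmol/m³.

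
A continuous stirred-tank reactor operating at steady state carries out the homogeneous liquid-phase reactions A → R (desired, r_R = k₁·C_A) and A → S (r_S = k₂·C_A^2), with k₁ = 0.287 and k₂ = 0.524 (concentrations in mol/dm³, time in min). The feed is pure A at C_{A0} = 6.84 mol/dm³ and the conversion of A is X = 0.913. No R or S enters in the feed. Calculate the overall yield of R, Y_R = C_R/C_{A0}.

0.438

Exit C_A = C_{A0}(1−X) = 6.84×0.0870 = 0.5951 mol/dm³.
A CSTR operates uniformly at the exit composition, giving r_R = 0.1708 and r_S = 0.1856 (each k·C_A^n at C_A = 0.5951).
Fraction of consumed A going to R: r_R/(r_R+r_S) = 0.4793.
C_R = 0.4793·C_{A0}·X = 0.4793×6.84×0.913 = 2.99 mol/dm³; Y_R = C_R/C_{A0} = 0.438.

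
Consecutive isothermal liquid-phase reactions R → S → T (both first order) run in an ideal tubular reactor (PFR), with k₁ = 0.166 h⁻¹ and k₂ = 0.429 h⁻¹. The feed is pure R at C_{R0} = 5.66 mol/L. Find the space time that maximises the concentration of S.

3.61 h

The intermediate peaks when r₁ = r₂, i.e. k₁e^(−k₁τ) = k₂e^(−k₂τ), giving τ_opt = ln(k₂/k₁)/(k₂−k₁).
= ln(0.429/0.166)/(0.429−0.166) = ln(2.584)/0.2630 = 0.9495/0.2630 = 3.61 h.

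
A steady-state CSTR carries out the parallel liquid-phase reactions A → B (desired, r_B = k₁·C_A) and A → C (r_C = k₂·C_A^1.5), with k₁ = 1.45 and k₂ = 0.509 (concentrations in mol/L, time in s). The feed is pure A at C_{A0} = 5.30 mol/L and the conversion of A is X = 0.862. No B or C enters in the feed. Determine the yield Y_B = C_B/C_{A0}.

Exit C_A = C_{A0}(1−X) = 5.30×0.138 = 0.7314 mol/L.
Rates in a CSTR are evaluated at the outlet concentration: r_B = 1.45×0.7314 = 1.061, r_C = 0.509×0.7314^1.5 = 0.3184.
Fraction of consumed A going to B: r_B/(r_B+r_C) = 0.7691.
C_B = 0.7691·C_{A0}·X = 0.7691×5.30×0.862 = 3.51 mol/L; Y_B = C_B/C_{A0} = 0.663.

0.663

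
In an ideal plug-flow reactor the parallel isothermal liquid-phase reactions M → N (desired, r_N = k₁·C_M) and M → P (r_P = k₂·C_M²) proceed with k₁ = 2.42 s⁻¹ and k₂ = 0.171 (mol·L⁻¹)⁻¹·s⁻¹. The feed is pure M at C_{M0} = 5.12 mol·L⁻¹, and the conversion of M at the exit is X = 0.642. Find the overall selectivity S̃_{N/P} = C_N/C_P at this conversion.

4.13

C_M = C_{M0}(1−X) = 1.833 mol·L⁻¹.
Along a PFR/batch, dC_N/dC_M = −r_N/(r_N+r_P) = −k₁/(k₁+k₂·C_M).
Integrating from C_{M0} to C_M: C_N = (2.42/0.171)·ln[(2.42+0.171·5.12)/(2.42+0.171·1.83)] = 14.15·ln(3.296/2.733) = 2.646 mol·L⁻¹.
C_P = (C_{M0}−C_M)−C_N = 0.6405 mol·L⁻¹; S̃_{N/P} = 2.646/0.6405 = 4.13.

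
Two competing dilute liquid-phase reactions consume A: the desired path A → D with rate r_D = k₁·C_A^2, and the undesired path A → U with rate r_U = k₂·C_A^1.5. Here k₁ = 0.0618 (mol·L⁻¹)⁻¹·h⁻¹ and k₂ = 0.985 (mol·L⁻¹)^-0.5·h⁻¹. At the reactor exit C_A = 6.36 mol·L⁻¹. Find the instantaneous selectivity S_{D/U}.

S_{D/U} = r_D/r_U = (k₁·C_A^2)/(k₂·C_A^1.5) = (k₁/k₂)·C_A^0.5.
= (0.0618×6.360^2) / (0.985×6.360^1.5) = 2.500/15.80 = 0.158.

0.158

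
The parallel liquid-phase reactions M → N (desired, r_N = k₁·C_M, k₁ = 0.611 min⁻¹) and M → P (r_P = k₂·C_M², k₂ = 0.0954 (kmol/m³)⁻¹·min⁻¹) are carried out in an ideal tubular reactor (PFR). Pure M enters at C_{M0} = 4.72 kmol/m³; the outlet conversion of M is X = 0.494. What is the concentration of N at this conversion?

C_M = C_{M0}(1−X) = 2.388 kmol/m³.
Along a PFR/batch, dC_N/dC_M = −r_N/(r_N+r_P) = −k₁/(k₁+k₂·C_M).
Integrating from C_{M0} to C_M: C_N = (0.611/0.0954)·ln[(0.611+0.0954·4.72)/(0.611+0.0954·2.39)] = 6.405·ln(1.061/0.8388) = 1.506 kmol/m³.

1.51 kmol/m³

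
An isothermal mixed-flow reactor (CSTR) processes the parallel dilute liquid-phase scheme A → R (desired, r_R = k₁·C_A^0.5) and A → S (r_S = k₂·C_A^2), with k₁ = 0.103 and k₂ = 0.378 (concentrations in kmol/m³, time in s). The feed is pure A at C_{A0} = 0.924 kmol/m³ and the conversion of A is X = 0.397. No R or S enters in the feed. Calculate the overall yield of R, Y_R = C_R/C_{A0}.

0.157

Exit C_A = C_{A0}(1−X) = 0.924×0.603 = 0.5572 kmol/m³.
In a CSTR the entire volume is at exit conditions, so r_R = 0.103×0.5572^0.5 = 0.07688 and r_S = 0.378×0.5572^2 = 0.1173.
Fraction of consumed A going to R: r_R/(r_R+r_S) = 0.3958.
C_R = 0.3958·C_{A0}·X = 0.3958×0.924×0.397 = 0.145 kmol/m³; Y_R = C_R/C_{A0} = 0.157.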